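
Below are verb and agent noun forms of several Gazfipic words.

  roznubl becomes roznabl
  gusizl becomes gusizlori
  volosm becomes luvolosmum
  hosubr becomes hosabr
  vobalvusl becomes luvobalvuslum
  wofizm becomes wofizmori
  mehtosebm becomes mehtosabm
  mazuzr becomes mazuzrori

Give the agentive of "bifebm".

mehtosebm and wofizm both end in -m yet inflect differently (mehtosabm, wofizmori), so the final letter is not what conditions the rule; the second-to-last letter is.
"bifebm" has second-to-last letter 'b'. The stems whose second-to-last letter is 'b' (roznubl → roznabl, hosubr → hosabr, mehtosebm → mehtosabm) change the last vowel to 'a'.
The other patterns: stems whose second-to-last letter is 'z' add -ori; stems whose second-to-last letter is 's' add lu- … -um around the stem.
So bifebm → bifabm.

bifabm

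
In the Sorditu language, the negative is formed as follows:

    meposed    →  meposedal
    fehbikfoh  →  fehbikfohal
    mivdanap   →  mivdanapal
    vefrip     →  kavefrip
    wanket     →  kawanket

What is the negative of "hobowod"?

hobowodal

mivdanap and vefrip both end in -p yet inflect differently (mivdanapal, kavefrip), so the final letter is not what conditions the rule; the number of vowels is.
"hobowod" has 3 vowels. The stems with 3 vowels (meposed → meposedal, fehbikfoh → fehbikfohal, mivdanap → mivdanapal) add -al.
So hobowod → hobowodal.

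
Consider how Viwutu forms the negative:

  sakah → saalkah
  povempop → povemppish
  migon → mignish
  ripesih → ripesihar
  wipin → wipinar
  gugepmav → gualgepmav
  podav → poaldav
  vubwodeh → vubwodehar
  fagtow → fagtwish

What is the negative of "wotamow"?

wotamwish

sakah and vubwodeh both end in -h yet inflect differently (saalkah, vubwodehar), so the final letter is not what conditions the rule; the last vowel is.
"wotamow" has last vowel 'o'. The stems whose last vowel is 'o' (povempop → povemppish, migon → mignish, fagtow → fagtwish) delete the last vowel and add -ish.
So wotamow → wotamwish.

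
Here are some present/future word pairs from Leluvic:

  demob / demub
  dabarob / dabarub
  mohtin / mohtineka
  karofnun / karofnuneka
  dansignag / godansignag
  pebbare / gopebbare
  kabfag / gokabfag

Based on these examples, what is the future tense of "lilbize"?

demob and dansignag both begin with d- yet inflect differently (demub, godansignag), so the first letter is not what conditions the rule; the final letter is.
"lilbize" ends in -e. The one such stem in the data (pebbare → gopebbare) adds the prefix go-, so the same rule applies.
The other patterns: stems ending in -b change the last vowel to 'u'; stems ending in -n add -eka.
So lilbize → golilbize.

golilbize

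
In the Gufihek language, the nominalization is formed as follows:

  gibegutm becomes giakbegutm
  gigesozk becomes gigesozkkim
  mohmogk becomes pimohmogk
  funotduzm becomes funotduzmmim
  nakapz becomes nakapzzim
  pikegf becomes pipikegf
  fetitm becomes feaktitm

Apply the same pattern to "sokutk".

mohmogk and gigesozk both end in -k yet inflect differently (pimohmogk, gigesozkkim), so the final letter is not what conditions the rule; the second-to-last letter is.
"sokutk" has second-to-last letter 't'. The stems whose second-to-last letter is 't' (fetitm → feaktitm, gibegutm → giakbegutm) insert -ak- after the first vowel.
So sokutk → soakkutk.

soakkutk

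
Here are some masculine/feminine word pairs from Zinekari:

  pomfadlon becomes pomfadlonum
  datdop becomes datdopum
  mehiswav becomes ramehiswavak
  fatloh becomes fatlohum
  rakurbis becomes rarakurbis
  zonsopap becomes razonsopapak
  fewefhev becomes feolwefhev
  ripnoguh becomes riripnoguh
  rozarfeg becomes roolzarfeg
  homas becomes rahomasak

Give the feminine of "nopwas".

"nopwas" has last vowel 'a'. The stems whose last vowel is 'a' (homas → rahomasak, mehiswav → ramehiswavak, zonsopap → razonsopapak) add ra- … -ak around the stem.
The other patterns: stems whose last vowel is 'o' add -um; stems whose last vowel is 'e' insert -ol- after the first vowel; stems whose last vowel is 'i' or 'u' repeat the first consonant+vowel as a prefix.
So nopwas → ranopwasak.

ranopwasak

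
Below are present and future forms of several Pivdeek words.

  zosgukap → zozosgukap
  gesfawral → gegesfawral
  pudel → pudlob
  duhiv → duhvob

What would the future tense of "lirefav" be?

gesfawral and pudel both end in -l yet inflect differently (gegesfawral, pudlob), so the final letter is not what conditions the rule; the number of vowels is.
"lirefav" has 3 vowels. The stems with 3 vowels (zosgukap → zozosgukap, gesfawral → gegesfawral) repeat the first consonant+vowel as a prefix.
The other pattern: stems with 2 vowels delete the last vowel and add -ob.
So lirefav → lilirefav.

lilirefav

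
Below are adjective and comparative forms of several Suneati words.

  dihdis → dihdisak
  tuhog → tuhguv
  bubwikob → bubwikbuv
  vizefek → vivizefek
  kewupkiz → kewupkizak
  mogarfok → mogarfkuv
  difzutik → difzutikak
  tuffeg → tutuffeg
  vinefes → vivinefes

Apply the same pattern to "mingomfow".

difzutik and vizefek both end in -k yet inflect differently (difzutikak, vivizefek), so the final letter is not what conditions the rule; the last vowel is.
"mingomfow" has last vowel 'o'. The stems whose last vowel is 'o' (bubwikob → bubwikbuv, mogarfok → mogarfkuv, tuhog → tuhguv) delete the last vowel and add -uv.
So mingomfow → mingomfwuv.

mingomfwuv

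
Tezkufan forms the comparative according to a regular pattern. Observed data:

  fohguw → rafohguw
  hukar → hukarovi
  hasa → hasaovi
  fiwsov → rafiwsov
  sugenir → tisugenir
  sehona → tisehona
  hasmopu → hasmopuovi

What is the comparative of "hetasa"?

hetasaovi

hasa and sehona both end in -a yet inflect differently (hasaovi, tisehona), so the final letter is not what conditions the rule; the first letter is.
"hetasa" begins with h-. The stems beginning with h- (hukar → hukarovi, hasmopu → hasmopuovi, hasa → hasaovi) add -ovi.
So hetasa → hetasaovi.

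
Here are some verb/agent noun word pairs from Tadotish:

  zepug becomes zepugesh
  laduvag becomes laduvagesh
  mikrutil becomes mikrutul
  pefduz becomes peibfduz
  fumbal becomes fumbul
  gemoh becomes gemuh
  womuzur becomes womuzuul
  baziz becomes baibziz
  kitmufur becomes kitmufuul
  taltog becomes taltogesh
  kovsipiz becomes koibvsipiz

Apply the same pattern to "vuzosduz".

pefduz and zepug both have last vowel 'u' yet inflect differently (peibfduz, zepugesh), so the last vowel is not what conditions the rule; the final letter is.
"vuzosduz" ends in -z. The stems ending in -z (baziz → baibziz, pefduz → peibfduz, kovsipiz → koibvsipiz) insert -ib- after the first vowel.
The other patterns: stems ending in -g add -esh; stems ending in -r drop the final letter and add -ul; stems ending in -h or -l change the last vowel to 'u'.
So vuzosduz → vuibzosduz.

vuibzosduz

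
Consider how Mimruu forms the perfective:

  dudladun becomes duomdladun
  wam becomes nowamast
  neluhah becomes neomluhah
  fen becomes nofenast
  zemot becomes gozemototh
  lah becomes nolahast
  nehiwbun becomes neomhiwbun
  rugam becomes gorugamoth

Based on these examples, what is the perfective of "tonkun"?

"tonkun" has 2 vowels. The stems with 2 vowels (rugam → gorugamoth, zemot → gozemototh) add go- … -oth around the stem.
So tonkun → gotonkunoth.

gotonkunoth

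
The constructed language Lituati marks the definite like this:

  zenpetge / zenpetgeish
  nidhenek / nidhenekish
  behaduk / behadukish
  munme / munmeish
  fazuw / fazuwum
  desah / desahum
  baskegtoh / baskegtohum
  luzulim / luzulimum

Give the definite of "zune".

behaduk and fazuw both have last vowel 'u' yet inflect differently (behadukish, fazuwum), so the last vowel is not what conditions the rule; the final letter is.
"zune" ends in -e. The stems ending in -e (zenpetge → zenpetgeish, munme → munmeish) add -ish.
The other pattern: stems ending in -h, -m or -w add -um.
So zune → zuneish.

zuneish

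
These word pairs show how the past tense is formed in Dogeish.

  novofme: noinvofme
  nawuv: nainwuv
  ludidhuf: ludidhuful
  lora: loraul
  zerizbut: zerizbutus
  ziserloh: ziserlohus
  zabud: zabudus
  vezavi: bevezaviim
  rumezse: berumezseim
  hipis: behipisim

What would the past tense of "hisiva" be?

"hisiva" begins with h-. The one such stem in the data (hipis → behipisim) adds be- … -im around the stem, so the same rule applies.
The other patterns: stems beginning with n- insert -in- after the first vowel; stems beginning with l- add -ul; stems beginning with z- add -us.
So hisiva → behisivaim.

behisivaim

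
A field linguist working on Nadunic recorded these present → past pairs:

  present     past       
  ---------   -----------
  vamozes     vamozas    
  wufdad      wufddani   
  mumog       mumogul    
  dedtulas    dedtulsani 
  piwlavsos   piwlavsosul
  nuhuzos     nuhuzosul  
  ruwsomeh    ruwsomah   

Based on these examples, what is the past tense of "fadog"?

fadogul

"fadog" has last vowel 'o'. The stems whose last vowel is 'o' (piwlavsos → piwlavsosul, nuhuzos → nuhuzosul, mumog → mumogul) add -ul.
The other patterns: stems whose last vowel is 'a' delete the last vowel and add -ani; stems whose last vowel is 'e' change the last vowel to 'a'.
So fadog → fadogul.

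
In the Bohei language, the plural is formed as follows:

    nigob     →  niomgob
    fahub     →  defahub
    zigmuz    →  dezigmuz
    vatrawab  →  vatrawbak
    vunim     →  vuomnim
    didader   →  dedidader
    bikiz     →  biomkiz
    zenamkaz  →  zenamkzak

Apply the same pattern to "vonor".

zenamkaz and bikiz both end in -z yet inflect differently (zenamkzak, biomkiz), so the final letter is not what conditions the rule; the last vowel is.
"vonor" has last vowel 'o'. The one such stem in the data (nigob → niomgob) inserts -om- after the first vowel (as do bikiz, vunim), so the same rule applies.
The other patterns: stems whose last vowel is 'a' delete the last vowel and add -ak; stems whose last vowel is 'e' or 'u' add the prefix de-.
So vonor → voomnor.

voomnor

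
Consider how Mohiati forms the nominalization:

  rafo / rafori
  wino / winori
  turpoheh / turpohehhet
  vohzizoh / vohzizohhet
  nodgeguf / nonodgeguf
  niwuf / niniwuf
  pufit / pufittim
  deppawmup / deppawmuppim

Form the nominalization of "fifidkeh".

rafo and vohzizoh both have last vowel 'o' yet inflect differently (rafori, vohzizohhet), so the last vowel is not what conditions the rule; the final letter is.
"fifidkeh" ends in -h. The stems ending in -h (turpoheh → turpohehhet, vohzizoh → vohzizohhet) double the final consonant and add -et.
The other patterns: stems ending in -o drop the final letter and add -ori; stems ending in -f repeat the first consonant+vowel as a prefix; stems ending in -p or -t double the final consonant and add -im.
So fifidkeh → fifidkehhet.

fifidkehhet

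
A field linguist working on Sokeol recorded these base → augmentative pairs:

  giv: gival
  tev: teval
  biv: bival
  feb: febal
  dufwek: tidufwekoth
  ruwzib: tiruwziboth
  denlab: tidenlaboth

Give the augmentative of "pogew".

feb and ruwzib both end in -b yet inflect differently (febal, tiruwziboth), so the final letter is not what conditions the rule; the number of vowels is.
"pogew" has 2 vowels. The stems with 2 vowels (dufwek → tidufwekoth, ruwzib → tiruwziboth, denlab → tidenlaboth) add ti- … -oth around the stem.
So pogew → tipogewoth.

tipogewoth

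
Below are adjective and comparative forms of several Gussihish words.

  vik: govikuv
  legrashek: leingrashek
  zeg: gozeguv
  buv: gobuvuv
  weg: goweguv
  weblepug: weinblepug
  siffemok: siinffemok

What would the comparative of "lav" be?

golavuv

vik and siffemok both end in -k yet inflect differently (govikuv, siinffemok), so the final letter is not what conditions the rule; the number of vowels is.
"lav" has 1 vowel. The stems with 1 vowel (vik → govikuv, buv → gobuvuv, weg → goweguv) add go- … -uv around the stem.
The other pattern: stems with 3 vowels insert -in- after the first vowel.
So lav → golavuv.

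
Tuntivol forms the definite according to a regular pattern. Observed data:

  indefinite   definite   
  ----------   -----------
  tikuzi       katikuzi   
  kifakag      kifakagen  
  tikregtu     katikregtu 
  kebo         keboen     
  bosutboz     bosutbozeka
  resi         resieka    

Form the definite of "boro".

tikuzi and resi both end in -i yet inflect differently (katikuzi, resieka), so the final letter is not what conditions the rule; the first letter is.
"boro" begins with b-. The one such stem in the data (bosutboz → bosutbozeka) adds -eka, so the same rule applies.
So boro → boroeka.

boroeka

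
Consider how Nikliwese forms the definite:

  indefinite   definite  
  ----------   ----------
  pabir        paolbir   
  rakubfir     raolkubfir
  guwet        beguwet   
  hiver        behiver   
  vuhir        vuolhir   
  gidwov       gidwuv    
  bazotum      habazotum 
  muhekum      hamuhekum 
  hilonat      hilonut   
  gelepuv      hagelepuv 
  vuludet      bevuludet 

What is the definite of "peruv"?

haperuv

hiver and rakubfir both end in -r yet inflect differently (behiver, raolkubfir), so the final letter is not what conditions the rule; the last vowel is.
"peruv" has last vowel 'u'. The stems whose last vowel is 'u' (bazotum → habazotum, gelepuv → hagelepuv, muhekum → hamuhekum) add the prefix ha-.
The other patterns: stems whose last vowel is 'e' add the prefix be-; stems whose last vowel is 'i' insert -ol- after the first vowel; stems whose last vowel is 'a' or 'o' change the last vowel to 'u'.
So peruv → haperuv.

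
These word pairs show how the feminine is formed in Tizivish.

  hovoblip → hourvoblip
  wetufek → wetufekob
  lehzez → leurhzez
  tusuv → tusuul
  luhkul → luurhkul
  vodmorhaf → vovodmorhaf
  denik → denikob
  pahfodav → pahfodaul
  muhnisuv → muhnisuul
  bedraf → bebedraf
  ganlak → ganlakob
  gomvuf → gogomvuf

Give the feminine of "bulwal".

ganlak and vodmorhaf both have last vowel 'a' yet inflect differently (ganlakob, vovodmorhaf), so the last vowel is not what conditions the rule; the final letter is.
"bulwal" ends in -l. The one such stem in the data (luhkul → luurhkul) inserts -ur- after the first vowel (as do hovoblip, lehzez), so the same rule applies.
So bulwal → buurlwal.

buurlwal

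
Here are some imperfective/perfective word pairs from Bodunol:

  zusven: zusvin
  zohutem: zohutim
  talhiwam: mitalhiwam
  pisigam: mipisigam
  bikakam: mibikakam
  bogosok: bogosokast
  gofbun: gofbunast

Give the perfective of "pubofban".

zohutem and talhiwam both end in -m yet inflect differently (zohutim, mitalhiwam), so the final letter is not what conditions the rule; the last vowel is.
"pubofban" has last vowel 'a'. The stems whose last vowel is 'a' (talhiwam → mitalhiwam, pisigam → mipisigam, bikakam → mibikakam) add the prefix mi-.
So pubofban → mipubofban.

mipubofban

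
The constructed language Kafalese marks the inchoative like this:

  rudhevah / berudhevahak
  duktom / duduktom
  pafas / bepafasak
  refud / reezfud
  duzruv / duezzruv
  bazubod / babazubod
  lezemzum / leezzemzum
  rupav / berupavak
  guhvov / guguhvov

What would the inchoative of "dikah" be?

bedikahak

"dikah" has last vowel 'a'. The stems whose last vowel is 'a' (pafas → bepafasak, rudhevah → berudhevahak, rupav → berupavak) add be- … -ak around the stem.
So dikah → bedikahak.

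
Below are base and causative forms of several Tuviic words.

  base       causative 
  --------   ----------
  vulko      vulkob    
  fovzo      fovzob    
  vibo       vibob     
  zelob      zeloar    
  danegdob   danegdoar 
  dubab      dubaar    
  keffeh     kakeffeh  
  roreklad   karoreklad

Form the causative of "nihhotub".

vulko and zelob both have last vowel 'o' yet inflect differently (vulkob, zeloar), so the last vowel is not what conditions the rule; the final letter is.
"nihhotub" ends in -b. The stems ending in -b (zelob → zeloar, danegdob → danegdoar, dubab → dubaar) drop the final letter and add -ar.
The other patterns: stems ending in -o drop the final letter and add -ob; stems ending in -d or -h add the prefix ka-.
So nihhotub → nihhotuar.

nihhotuar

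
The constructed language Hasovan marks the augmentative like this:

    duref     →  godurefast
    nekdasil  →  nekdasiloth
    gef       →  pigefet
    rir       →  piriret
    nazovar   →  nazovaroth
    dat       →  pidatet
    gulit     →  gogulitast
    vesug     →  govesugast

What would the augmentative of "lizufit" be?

gef and duref both end in -f yet inflect differently (pigefet, godurefast), so the final letter is not what conditions the rule; the number of vowels is.
"lizufit" has 3 vowels. The stems with 3 vowels (nazovar → nazovaroth, nekdasil → nekdasiloth) add -oth.
So lizufit → lizufitoth.

lizufitoth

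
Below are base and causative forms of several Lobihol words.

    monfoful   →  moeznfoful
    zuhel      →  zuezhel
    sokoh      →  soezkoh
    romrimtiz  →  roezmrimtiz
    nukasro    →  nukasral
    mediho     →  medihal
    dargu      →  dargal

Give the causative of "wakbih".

waezkbih

sokoh and nukasro both have last vowel 'o' yet inflect differently (soezkoh, nukasral), so the last vowel is not what conditions the rule; whether the stem ends in a vowel or a consonant is.
"wakbih" ends in a consonant. The stems ending in a consonant (monfoful → moeznfoful, zuhel → zuezhel, sokoh → soezkoh) insert -ez- after the first vowel.
So wakbih → waezkbih.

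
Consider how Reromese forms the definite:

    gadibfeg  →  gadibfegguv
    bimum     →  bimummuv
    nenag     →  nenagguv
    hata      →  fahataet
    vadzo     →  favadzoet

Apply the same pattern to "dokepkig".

"dokepkig" ends in a consonant. The stems ending in a consonant (gadibfeg → gadibfegguv, bimum → bimummuv, nenag → nenagguv) double the final consonant and add -uv.
The other pattern: stems ending in a vowel add fa- … -et around the stem.
So dokepkig → dokepkigguv.

dokepkigguv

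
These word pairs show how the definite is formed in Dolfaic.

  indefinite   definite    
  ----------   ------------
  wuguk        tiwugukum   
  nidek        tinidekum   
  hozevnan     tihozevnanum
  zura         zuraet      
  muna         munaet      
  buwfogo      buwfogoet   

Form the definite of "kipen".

tikipenum

hozevnan and zura both have last vowel 'a' yet inflect differently (tihozevnanum, zuraet), so the last vowel is not what conditions the rule; whether the stem ends in a vowel or a consonant is.
"kipen" ends in a consonant. The stems ending in a consonant (wuguk → tiwugukum, nidek → tinidekum, hozevnan → tihozevnanum) add ti- … -um around the stem.
The other pattern: stems ending in a vowel add -et.
So kipen → tikipenum.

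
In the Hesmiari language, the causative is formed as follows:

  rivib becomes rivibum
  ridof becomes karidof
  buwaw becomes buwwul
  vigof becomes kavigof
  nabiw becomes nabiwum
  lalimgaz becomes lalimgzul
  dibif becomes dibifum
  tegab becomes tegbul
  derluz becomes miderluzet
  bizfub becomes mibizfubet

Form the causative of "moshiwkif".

bizfub and rivib both end in -b yet inflect differently (mibizfubet, rivibum), so the final letter is not what conditions the rule; the last vowel is.
"moshiwkif" has last vowel 'i'. The stems whose last vowel is 'i' (rivib → rivibum, dibif → dibifum, nabiw → nabiwum) add -um.
The other patterns: stems whose last vowel is 'o' add the prefix ka-; stems whose last vowel is 'u' add mi- … -et around the stem; stems whose last vowel is 'a' delete the last vowel and add -ul.
So moshiwkif → moshiwkifum.

moshiwkifum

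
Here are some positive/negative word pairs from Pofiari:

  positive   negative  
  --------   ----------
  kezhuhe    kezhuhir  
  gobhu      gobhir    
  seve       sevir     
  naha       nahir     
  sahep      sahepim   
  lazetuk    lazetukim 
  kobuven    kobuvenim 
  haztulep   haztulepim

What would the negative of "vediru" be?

vedirir

kezhuhe and sahep both have last vowel 'e' yet inflect differently (kezhuhir, sahepim), so the last vowel is not what conditions the rule; whether the stem ends in a vowel or a consonant is.
"vediru" ends in a vowel. The stems ending in a vowel (kezhuhe → kezhuhir, gobhu → gobhir, seve → sevir) drop the final letter and add -ir.
So vediru → vedirir.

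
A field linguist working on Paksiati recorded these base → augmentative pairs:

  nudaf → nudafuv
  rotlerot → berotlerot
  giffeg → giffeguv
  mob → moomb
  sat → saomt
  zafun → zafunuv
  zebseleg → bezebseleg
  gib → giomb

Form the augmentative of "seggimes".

sat and rotlerot both end in -t yet inflect differently (saomt, berotlerot), so the final letter is not what conditions the rule; the number of vowels is.
"seggimes" has 3 vowels. The stems with 3 vowels (rotlerot → berotlerot, zebseleg → bezebseleg) add the prefix be-.
The other patterns: stems with 1 vowel insert -om- after the first vowel; stems with 2 vowels add -uv.
So seggimes → beseggimes.

beseggimes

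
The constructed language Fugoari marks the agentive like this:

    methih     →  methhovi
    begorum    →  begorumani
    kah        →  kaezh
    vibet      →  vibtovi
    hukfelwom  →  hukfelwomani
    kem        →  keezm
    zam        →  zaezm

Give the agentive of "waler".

walrovi

"waler" has 2 vowels. The stems with 2 vowels (methih → methhovi, vibet → vibtovi) delete the last vowel and add -ovi.
The other patterns: stems with 1 vowel insert -ez- after the first vowel; stems with 3 vowels add -ani.
So waler → walrovi.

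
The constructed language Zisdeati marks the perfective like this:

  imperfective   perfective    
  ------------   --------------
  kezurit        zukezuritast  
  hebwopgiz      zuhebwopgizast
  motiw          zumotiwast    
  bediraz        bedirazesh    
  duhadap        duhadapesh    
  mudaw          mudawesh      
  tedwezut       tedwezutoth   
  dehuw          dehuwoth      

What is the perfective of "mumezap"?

hebwopgiz and bediraz both end in -z yet inflect differently (zuhebwopgizast, bedirazesh), so the final letter is not what conditions the rule; the last vowel is.
"mumezap" has last vowel 'a'. The stems whose last vowel is 'a' (bediraz → bedirazesh, duhadap → duhadapesh, mudaw → mudawesh) add -esh.
So mumezap → mumezapesh.

mumezapesh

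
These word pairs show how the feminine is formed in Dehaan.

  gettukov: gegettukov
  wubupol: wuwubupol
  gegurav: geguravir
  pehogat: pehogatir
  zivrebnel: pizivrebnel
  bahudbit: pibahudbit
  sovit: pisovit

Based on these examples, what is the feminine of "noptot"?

nonoptot

"noptot" has last vowel 'o'. The stems whose last vowel is 'o' (gettukov → gegettukov, wubupol → wuwubupol) repeat the first consonant+vowel as a prefix.
The other patterns: stems whose last vowel is 'a' add -ir; stems whose last vowel is 'e' or 'i' add the prefix pi-.
So noptot → nonoptot.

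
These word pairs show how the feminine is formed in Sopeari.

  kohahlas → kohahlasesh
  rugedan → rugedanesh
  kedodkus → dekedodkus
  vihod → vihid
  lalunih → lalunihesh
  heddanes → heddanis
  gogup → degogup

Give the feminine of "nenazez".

kedodkus and heddanes both end in -s yet inflect differently (dekedodkus, heddanis), so the final letter is not what conditions the rule; the last vowel is.
"nenazez" has last vowel 'e'. The one such stem in the data (heddanes → heddanis) changes the last vowel to 'i' (as does vihod), so the same rule applies.
The other patterns: stems whose last vowel is 'u' add the prefix de-; stems whose last vowel is 'a' or 'i' add -esh.
So nenazez → nenaziz.

nenaziz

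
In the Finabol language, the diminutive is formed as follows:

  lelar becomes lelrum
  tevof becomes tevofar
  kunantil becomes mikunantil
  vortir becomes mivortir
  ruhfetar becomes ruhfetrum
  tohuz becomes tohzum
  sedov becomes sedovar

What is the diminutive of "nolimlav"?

"nolimlav" has last vowel 'a'. The stems whose last vowel is 'a' (lelar → lelrum, ruhfetar → ruhfetrum) delete the last vowel and add -um.
So nolimlav → nolimlvum.

nolimlvum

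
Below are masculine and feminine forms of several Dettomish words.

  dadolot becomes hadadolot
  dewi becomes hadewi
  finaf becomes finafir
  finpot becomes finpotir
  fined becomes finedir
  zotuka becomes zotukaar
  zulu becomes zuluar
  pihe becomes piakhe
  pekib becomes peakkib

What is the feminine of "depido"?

dadolot and finpot both end in -t yet inflect differently (hadadolot, finpotir), so the final letter is not what conditions the rule; the first letter is.
"depido" begins with d-. The stems beginning with d- (dadolot → hadadolot, dewi → hadewi) add the prefix ha-.
The other patterns: stems beginning with f- add -ir; stems beginning with z- add -ar; stems beginning with p- insert -ak- after the first vowel.
So depido → hadepido.

hadepido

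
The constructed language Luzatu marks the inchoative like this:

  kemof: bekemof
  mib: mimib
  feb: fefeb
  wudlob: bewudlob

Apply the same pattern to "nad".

nanad

wudlob and feb both end in -b yet inflect differently (bewudlob, fefeb), so the final letter is not what conditions the rule; the number of vowels is.
"nad" has 1 vowel. The stems with 1 vowel (feb → fefeb, mib → mimib) repeat the first consonant+vowel as a prefix.
So nad → nanad.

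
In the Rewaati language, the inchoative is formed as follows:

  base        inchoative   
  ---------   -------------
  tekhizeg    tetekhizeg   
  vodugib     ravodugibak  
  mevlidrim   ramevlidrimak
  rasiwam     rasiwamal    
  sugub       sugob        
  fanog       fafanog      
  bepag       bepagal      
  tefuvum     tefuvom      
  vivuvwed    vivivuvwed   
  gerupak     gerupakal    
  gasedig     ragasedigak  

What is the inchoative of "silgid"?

rasilgidak

tefuvum and mevlidrim both end in -m yet inflect differently (tefuvom, ramevlidrimak), so the final letter is not what conditions the rule; the last vowel is.
"silgid" has last vowel 'i'. The stems whose last vowel is 'i' (mevlidrim → ramevlidrimak, vodugib → ravodugibak, gasedig → ragasedigak) add ra- … -ak around the stem.
The other patterns: stems whose last vowel is 'u' change the last vowel to 'o'; stems whose last vowel is 'a' add -al; stems whose last vowel is 'e' or 'o' repeat the first consonant+vowel as a prefix.
So silgid → rasilgidak.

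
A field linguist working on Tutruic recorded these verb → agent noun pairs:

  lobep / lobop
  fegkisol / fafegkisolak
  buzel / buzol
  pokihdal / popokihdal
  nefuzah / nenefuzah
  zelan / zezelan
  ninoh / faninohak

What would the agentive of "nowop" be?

buzel and pokihdal both end in -l yet inflect differently (buzol, popokihdal), so the final letter is not what conditions the rule; the last vowel is.
"nowop" has last vowel 'o'. The stems whose last vowel is 'o' (ninoh → faninohak, fegkisol → fafegkisolak) add fa- … -ak around the stem.
So nowop → fanowopak.

fanowopak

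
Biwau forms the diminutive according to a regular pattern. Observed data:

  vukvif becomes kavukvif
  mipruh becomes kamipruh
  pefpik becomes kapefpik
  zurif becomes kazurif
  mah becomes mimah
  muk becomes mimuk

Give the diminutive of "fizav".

kafizav

mipruh and mah both end in -h yet inflect differently (kamipruh, mimah), so the final letter is not what conditions the rule; the number of vowels is.
"fizav" has 2 vowels. The stems with 2 vowels (vukvif → kavukvif, mipruh → kamipruh, pefpik → kapefpik) add the prefix ka-.
So fizav → kafizav.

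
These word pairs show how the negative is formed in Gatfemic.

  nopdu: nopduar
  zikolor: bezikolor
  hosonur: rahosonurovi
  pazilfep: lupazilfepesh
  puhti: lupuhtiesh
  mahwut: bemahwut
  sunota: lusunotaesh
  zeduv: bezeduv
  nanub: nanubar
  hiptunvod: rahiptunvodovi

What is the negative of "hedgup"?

hosonur and zikolor both end in -r yet inflect differently (rahosonurovi, bezikolor), so the final letter is not what conditions the rule; the first letter is.
"hedgup" begins with h-. The stems beginning with h- (hiptunvod → rahiptunvodovi, hosonur → rahosonurovi) add ra- … -ovi around the stem.
The other patterns: stems beginning with n- add -ar; stems beginning with p- or s- add lu- … -esh around the stem; stems beginning with m- or z- add the prefix be-.
So hedgup → rahedgupovi.

rahedgupovi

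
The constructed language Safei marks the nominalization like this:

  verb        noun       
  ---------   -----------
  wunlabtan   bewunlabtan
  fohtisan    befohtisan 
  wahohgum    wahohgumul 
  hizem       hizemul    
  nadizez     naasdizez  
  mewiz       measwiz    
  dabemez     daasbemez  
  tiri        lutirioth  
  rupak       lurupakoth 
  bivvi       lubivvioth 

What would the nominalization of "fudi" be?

lufudioth

hizem and nadizez both have last vowel 'e' yet inflect differently (hizemul, naasdizez), so the last vowel is not what conditions the rule; the final letter is.
"fudi" ends in -i. The stems ending in -i (tiri → lutirioth, bivvi → lubivvioth) add lu- … -oth around the stem.
So fudi → lufudioth.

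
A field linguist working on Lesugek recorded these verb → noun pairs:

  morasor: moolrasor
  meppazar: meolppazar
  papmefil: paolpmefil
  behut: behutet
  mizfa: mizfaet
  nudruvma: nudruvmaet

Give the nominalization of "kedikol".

keoldikol

"kedikol" ends in -l. The one such stem in the data (papmefil → paolpmefil) inserts -ol- after the first vowel (as do morasor, meppazar), so the same rule applies.
So kedikol → keoldikol.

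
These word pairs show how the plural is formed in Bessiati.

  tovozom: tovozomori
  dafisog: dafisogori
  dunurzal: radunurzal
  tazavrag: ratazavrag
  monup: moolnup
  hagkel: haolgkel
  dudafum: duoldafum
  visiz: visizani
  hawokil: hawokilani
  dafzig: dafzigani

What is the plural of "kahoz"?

kahozori

dafisog and tazavrag both end in -g yet inflect differently (dafisogori, ratazavrag), so the final letter is not what conditions the rule; the last vowel is.
"kahoz" has last vowel 'o'. The stems whose last vowel is 'o' (tovozom → tovozomori, dafisog → dafisogori) add -ori.
The other patterns: stems whose last vowel is 'a' add the prefix ra-; stems whose last vowel is 'e' or 'u' insert -ol- after the first vowel; stems whose last vowel is 'i' add -ani.
So kahoz → kahozori.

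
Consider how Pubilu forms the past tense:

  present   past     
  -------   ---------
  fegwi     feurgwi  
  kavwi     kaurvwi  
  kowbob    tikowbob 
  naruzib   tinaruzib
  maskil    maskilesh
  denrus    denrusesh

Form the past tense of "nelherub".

tinelherub

fegwi and naruzib both have last vowel 'i' yet inflect differently (feurgwi, tinaruzib), so the last vowel is not what conditions the rule; the final letter is.
"nelherub" ends in -b. The stems ending in -b (kowbob → tikowbob, naruzib → tinaruzib) add the prefix ti-.
The other patterns: stems ending in -i insert -ur- after the first vowel; stems ending in -l or -s add -esh.
So nelherub → tinelherub.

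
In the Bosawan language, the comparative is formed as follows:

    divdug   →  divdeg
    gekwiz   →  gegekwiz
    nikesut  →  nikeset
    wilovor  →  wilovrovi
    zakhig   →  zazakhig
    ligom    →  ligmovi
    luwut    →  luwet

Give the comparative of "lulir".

lululir

"lulir" has last vowel 'i'. The stems whose last vowel is 'i' (gekwiz → gegekwiz, zakhig → zazakhig) repeat the first consonant+vowel as a prefix.
So lulir → lululir.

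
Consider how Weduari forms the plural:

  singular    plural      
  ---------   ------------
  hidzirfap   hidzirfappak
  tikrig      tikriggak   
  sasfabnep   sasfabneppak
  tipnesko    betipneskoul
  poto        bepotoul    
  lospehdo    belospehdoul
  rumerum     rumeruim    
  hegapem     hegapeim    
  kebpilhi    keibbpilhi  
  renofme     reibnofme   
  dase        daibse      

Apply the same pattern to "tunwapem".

tunwapeim

"tunwapem" ends in -m. The stems ending in -m (rumerum → rumeruim, hegapem → hegapeim) drop the final letter and add -im.
The other patterns: stems ending in -g or -p double the final consonant and add -ak; stems ending in -o add be- … -ul around the stem; stems ending in -e or -i insert -ib- after the first vowel.
So tunwapem → tunwapeim.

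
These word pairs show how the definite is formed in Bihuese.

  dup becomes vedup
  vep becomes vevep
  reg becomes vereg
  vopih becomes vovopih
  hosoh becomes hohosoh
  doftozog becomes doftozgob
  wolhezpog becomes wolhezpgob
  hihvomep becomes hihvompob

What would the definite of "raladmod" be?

raladmdob

"raladmod" has 3 vowels. The stems with 3 vowels (doftozog → doftozgob, wolhezpog → wolhezpgob, hihvomep → hihvompob) delete the last vowel and add -ob.
The other patterns: stems with 1 vowel add the prefix ve-; stems with 2 vowels repeat the first consonant+vowel as a prefix.
So raladmod → raladmdob.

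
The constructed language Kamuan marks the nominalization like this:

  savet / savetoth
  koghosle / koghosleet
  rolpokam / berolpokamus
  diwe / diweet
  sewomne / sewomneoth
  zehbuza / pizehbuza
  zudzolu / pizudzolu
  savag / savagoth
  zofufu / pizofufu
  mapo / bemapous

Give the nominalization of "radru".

beradruus

sewomne and koghosle both end in -e yet inflect differently (sewomneoth, koghosleet), so the final letter is not what conditions the rule; the first letter is.
"radru" begins with r-. The one such stem in the data (rolpokam → berolpokamus) adds be- … -us around the stem, so the same rule applies.
The other patterns: stems beginning with s- add -oth; stems beginning with z- add the prefix pi-; stems beginning with d- or k- add -et.
So radru → beradruus.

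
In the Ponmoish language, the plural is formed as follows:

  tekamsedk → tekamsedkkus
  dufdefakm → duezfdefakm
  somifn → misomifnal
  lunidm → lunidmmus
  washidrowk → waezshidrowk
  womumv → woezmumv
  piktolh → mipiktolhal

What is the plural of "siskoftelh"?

misiskoftelhal

tekamsedk and washidrowk both end in -k yet inflect differently (tekamsedkkus, waezshidrowk), so the final letter is not what conditions the rule; the second-to-last letter is.
"siskoftelh" has second-to-last letter 'l'. The one such stem in the data (piktolh → mipiktolhal) adds mi- … -al around the stem, so the same rule applies.
So siskoftelh → misiskoftelhal.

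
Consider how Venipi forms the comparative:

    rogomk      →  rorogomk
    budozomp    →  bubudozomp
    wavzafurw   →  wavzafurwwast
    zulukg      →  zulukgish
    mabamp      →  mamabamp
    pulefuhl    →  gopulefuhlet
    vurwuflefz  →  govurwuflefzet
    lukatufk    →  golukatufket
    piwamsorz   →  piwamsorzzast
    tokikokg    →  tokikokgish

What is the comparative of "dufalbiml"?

dudufalbiml

rogomk and lukatufk both end in -k yet inflect differently (rorogomk, golukatufket), so the final letter is not what conditions the rule; the second-to-last letter is.
"dufalbiml" has second-to-last letter 'm'. The stems whose second-to-last letter is 'm' (rogomk → rorogomk, budozomp → bubudozomp, mabamp → mamabamp) repeat the first consonant+vowel as a prefix.
So dufalbiml → dudufalbiml.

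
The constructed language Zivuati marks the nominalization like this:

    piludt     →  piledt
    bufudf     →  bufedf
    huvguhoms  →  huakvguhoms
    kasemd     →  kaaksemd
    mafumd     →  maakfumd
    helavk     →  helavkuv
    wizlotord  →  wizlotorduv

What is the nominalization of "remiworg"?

kasemd and wizlotord both end in -d yet inflect differently (kaaksemd, wizlotorduv), so the final letter is not what conditions the rule; the second-to-last letter is.
"remiworg" has second-to-last letter 'r'. The one such stem in the data (wizlotord → wizlotorduv) adds -uv, so the same rule applies.
So remiworg → remiworguv.

remiworguv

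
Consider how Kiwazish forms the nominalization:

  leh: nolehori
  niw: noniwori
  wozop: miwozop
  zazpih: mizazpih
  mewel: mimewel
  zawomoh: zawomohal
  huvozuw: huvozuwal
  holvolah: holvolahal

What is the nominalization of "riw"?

"riw" has 1 vowel. The stems with 1 vowel (leh → nolehori, niw → noniwori) add no- … -ori around the stem.
So riw → noriwori.

noriwori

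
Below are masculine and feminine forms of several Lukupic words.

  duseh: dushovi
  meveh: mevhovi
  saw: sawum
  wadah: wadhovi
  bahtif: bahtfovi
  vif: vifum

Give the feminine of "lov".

bahtif and vif both end in -f yet inflect differently (bahtfovi, vifum), so the final letter is not what conditions the rule; the number of vowels is.
"lov" has 1 vowel. The stems with 1 vowel (saw → sawum, vif → vifum) add -um.
The other pattern: stems with 2 vowels delete the last vowel and add -ovi.
So lov → lovum.

lovum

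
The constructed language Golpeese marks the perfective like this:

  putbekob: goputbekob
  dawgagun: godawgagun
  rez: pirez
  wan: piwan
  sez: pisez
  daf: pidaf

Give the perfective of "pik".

dawgagun and wan both end in -n yet inflect differently (godawgagun, piwan), so the final letter is not what conditions the rule; the number of vowels is.
"pik" has 1 vowel. The stems with 1 vowel (rez → pirez, wan → piwan, sez → pisez) add the prefix pi-.
The other pattern: stems with 3 vowels add the prefix go-.
So pik → pipik.

pipik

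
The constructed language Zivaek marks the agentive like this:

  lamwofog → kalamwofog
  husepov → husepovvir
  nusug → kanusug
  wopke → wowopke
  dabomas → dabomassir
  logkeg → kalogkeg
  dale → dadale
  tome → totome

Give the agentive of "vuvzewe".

logkeg and tome both have last vowel 'e' yet inflect differently (kalogkeg, totome), so the last vowel is not what conditions the rule; the final letter is.
"vuvzewe" ends in -e. The stems ending in -e (tome → totome, wopke → wowopke, dale → dadale) repeat the first consonant+vowel as a prefix.
The other patterns: stems ending in -g add the prefix ka-; stems ending in -s or -v double the final consonant and add -ir.
So vuvzewe → vuvuvzewe.

vuvuvzewe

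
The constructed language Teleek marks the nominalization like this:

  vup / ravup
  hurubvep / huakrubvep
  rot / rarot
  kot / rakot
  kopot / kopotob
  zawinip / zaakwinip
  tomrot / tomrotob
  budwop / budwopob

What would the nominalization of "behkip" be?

behkipob

vup and budwop both end in -p yet inflect differently (ravup, budwopob), so the final letter is not what conditions the rule; the number of vowels is.
"behkip" has 2 vowels. The stems with 2 vowels (budwop → budwopob, tomrot → tomrotob, kopot → kopotob) add -ob.
The other patterns: stems with 1 vowel add the prefix ra-; stems with 3 vowels insert -ak- after the first vowel.
So behkip → behkipob.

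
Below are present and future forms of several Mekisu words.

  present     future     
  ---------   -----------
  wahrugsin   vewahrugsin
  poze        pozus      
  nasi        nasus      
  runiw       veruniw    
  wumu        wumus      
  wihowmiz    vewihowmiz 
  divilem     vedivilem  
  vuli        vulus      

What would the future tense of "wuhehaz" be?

divilem and poze both have last vowel 'e' yet inflect differently (vedivilem, pozus), so the last vowel is not what conditions the rule; whether the stem ends in a vowel or a consonant is.
"wuhehaz" ends in a consonant. The stems ending in a consonant (wahrugsin → vewahrugsin, divilem → vedivilem, runiw → veruniw) add the prefix ve-.
The other pattern: stems ending in a vowel drop the final letter and add -us.
So wuhehaz → vewuhehaz.

vewuhehaz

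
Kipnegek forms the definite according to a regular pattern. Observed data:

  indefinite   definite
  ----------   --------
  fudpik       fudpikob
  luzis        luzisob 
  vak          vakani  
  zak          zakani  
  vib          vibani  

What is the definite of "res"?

resani

fudpik and vak both end in -k yet inflect differently (fudpikob, vakani), so the final letter is not what conditions the rule; the number of vowels is.
"res" has 1 vowel. The stems with 1 vowel (vak → vakani, zak → zakani, vib → vibani) add -ani.
The other pattern: stems with 2 vowels add -ob.
So res → resani.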